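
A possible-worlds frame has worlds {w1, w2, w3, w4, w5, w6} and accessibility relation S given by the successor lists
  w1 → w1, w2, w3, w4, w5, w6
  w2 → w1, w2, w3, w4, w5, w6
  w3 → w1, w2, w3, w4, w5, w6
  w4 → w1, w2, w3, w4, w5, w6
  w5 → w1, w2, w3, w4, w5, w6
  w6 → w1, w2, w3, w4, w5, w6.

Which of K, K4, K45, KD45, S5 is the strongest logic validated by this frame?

S5

Transitive (axiom 4): yes — every two-step S-path is closed by a direct edge.
Euclidean (axiom 5): yes — any two successors of a common world are S-related.
Serial (axiom D): yes — every world has a successor (e.g. w1 S w1).
Reflexive (axiom T): yes — every world is S-related to itself.
So F validates K, K4, K45, KD45, S5. The strongest is S5.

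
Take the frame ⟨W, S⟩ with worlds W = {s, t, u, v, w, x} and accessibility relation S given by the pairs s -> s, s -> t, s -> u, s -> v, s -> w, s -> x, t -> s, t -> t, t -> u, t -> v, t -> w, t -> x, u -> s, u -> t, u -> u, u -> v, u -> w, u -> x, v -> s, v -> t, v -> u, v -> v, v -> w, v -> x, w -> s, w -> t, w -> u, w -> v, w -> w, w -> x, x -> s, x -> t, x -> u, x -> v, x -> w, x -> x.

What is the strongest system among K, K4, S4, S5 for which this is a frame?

S5

Transitive (axiom 4): yes — every two-step S-path is closed by a direct edge.
Reflexive (axiom T): yes — every world is S-related to itself.
Euclidean (axiom 5): yes — any two successors of a common world are S-related.
So F validates K, K4, S4, S5. The strongest is S5.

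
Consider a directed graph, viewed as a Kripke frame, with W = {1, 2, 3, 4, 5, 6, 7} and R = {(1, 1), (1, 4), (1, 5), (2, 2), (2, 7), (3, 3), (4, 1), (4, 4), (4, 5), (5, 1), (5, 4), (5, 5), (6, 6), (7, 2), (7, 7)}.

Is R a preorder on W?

Reflexive: yes — every world is R-related to itself.
Transitive: yes — every two-step R-path is closed by a direct edge.
So R is a preorder.

Yes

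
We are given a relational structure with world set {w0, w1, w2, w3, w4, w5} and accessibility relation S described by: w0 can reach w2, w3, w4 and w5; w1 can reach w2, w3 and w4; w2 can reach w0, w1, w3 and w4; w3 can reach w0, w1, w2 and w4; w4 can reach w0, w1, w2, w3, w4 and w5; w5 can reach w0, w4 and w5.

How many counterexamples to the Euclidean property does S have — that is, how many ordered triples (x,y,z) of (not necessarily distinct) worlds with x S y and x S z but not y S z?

31

Enumerating: (w0,w2,w2), (w0,w2,w5), (w0,w3,w3), (w0,w3,w5), (w0,w5,w2), (w0,w5,w3), (w1,w2,w2), (w1,w3,w3), (w2,w0,w0), (w2,w0,w1), (w2,w1,w0), (w2,w1,w1), … and 19 more.
Total: 31.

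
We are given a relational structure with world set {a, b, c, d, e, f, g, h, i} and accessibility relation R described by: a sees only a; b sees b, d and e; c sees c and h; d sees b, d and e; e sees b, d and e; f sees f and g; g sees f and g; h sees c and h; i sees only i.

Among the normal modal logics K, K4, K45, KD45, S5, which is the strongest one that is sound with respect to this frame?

Transitive (axiom 4): yes — every two-step R-path is closed by a direct edge.
Euclidean (axiom 5): yes — any two successors of a common world are R-related.
Serial (axiom D): yes — every world has a successor (e.g. a R a).
Reflexive (axiom T): yes — every world is R-related to itself.
So F validates K, K4, K45, KD45, S5. The strongest is S5.

S5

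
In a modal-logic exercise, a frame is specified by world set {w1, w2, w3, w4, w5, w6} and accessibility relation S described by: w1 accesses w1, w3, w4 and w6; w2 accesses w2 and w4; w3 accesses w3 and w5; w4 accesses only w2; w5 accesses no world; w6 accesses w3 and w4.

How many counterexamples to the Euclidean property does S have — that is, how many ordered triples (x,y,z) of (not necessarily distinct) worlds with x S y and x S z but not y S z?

Enumerating: (w1,w3,w1), (w1,w3,w4), (w1,w3,w6), (w1,w4,w1), (w1,w4,w3), (w1,w4,w4), (w1,w4,w6), (w1,w6,w1), (w1,w6,w6), (w2,w4,w4), (w3,w5,w3), (w3,w5,w5), (w6,w3,w4), (w6,w4,w3), (w6,w4,w4).

15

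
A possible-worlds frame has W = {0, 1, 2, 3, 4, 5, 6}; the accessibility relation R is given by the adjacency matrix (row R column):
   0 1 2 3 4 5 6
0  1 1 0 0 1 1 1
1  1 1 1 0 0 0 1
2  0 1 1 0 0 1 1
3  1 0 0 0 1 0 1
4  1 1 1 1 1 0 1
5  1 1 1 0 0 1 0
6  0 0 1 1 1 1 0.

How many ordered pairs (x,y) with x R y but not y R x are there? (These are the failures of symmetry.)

Enumerating: (0,6), (1,6), (3,0), (4,1), (4,2), (5,1), (6,5).

7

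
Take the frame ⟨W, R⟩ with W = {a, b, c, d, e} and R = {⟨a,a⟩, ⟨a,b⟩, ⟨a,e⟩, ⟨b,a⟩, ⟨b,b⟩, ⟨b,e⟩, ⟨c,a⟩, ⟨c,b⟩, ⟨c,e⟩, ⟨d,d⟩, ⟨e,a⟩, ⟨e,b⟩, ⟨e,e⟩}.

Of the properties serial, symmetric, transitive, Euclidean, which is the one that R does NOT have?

symmetric

Serial: yes — every world has a successor (e.g. a R a).
Symmetric: no — c R a but not a R c.
Transitive: yes — every two-step R-path is closed by a direct edge.
Euclidean: yes — any two successors of a common world are R-related.
Only symmetric fails.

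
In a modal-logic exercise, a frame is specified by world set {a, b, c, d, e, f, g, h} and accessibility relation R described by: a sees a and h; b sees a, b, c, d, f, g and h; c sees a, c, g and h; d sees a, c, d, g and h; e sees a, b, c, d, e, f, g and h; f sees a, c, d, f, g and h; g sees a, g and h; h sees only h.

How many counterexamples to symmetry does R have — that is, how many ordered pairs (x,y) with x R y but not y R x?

28

Enumerating: (a,h), (b,a), (b,c), (b,d), (b,f), (b,g), (b,h), (c,a), (c,g), (c,h), (d,a), (d,c), … and 16 more.
Total: 28.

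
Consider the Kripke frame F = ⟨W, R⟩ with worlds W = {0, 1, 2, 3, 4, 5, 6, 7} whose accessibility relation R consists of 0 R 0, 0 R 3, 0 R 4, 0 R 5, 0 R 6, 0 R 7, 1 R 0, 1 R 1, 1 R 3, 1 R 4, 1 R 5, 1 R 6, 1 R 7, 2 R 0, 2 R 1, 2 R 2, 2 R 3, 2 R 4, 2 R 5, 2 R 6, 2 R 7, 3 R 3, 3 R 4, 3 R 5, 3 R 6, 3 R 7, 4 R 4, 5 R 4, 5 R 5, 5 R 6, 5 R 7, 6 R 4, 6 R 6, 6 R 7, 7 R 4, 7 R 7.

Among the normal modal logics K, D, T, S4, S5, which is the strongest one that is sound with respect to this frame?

S4

Serial (axiom D): yes — every world has a successor (e.g. 0 R 0).
Reflexive (axiom T): yes — every world is R-related to itself.
Transitive (axiom 4): yes — every two-step R-path is closed by a direct edge.
Euclidean (axiom 5): no — 0 R 4 and 0 R 3, but not 4 R 3.
So F validates K, D, T, S4; S5 would additionally require R to be Euclidean. The strongest is S4.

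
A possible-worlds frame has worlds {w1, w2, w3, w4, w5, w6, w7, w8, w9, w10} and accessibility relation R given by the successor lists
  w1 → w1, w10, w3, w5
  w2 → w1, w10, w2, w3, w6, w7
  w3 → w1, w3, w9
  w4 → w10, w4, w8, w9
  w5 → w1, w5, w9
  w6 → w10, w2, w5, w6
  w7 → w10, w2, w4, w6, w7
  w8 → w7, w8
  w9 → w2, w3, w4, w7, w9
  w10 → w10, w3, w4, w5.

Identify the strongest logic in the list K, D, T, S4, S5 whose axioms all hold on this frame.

Serial (axiom D): yes — every world has a successor (e.g. w1 R w1).
Reflexive (axiom T): yes — every world is R-related to itself.
Transitive (axiom 4): no — w1 R w10 and w10 R w4, but not w1 R w4.
Euclidean (axiom 5): no — w1 R w3 and w1 R w10, but not w3 R w10.
So F validates K, D, T; S4 would additionally require R to be transitive. The strongest is T.

T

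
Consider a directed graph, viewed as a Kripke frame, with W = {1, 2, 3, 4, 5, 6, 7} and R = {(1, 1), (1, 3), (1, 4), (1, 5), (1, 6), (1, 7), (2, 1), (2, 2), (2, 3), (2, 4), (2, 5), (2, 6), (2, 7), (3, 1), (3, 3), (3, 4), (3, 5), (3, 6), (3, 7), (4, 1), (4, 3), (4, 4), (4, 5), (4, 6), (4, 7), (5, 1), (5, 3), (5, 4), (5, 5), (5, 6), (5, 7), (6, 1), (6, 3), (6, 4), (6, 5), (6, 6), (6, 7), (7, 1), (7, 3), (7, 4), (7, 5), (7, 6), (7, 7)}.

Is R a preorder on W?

Yes

Reflexive: yes — every world is R-related to itself.
Transitive: yes — every two-step R-path is closed by a direct edge.
So R is a preorder.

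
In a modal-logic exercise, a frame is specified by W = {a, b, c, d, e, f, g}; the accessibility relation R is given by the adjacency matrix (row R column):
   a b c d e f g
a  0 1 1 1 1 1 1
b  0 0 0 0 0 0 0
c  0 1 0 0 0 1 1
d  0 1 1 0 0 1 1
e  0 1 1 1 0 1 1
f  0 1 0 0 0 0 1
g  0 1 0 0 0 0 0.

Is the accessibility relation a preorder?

No

Reflexive: no — a is not related to itself.
Transitive: yes — every two-step R-path is closed by a direct edge.
So R is not a preorder.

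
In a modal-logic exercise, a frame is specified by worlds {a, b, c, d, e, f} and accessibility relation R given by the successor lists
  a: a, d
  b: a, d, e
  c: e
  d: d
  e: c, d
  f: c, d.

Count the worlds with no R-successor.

R is serial; there are no such worlds.

0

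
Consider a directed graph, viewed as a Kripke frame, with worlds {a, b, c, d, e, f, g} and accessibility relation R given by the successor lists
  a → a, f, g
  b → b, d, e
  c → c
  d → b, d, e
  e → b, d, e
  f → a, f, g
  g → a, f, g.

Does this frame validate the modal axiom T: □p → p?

The schema T characterises exactly the reflexive frames.
Reflexive: yes — every world is R-related to itself.

Yes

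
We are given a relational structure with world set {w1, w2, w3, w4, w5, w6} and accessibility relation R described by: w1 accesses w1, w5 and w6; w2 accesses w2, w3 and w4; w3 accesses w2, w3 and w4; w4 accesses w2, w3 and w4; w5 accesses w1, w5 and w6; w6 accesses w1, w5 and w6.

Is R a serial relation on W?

Yes

Serial: yes — every world has a successor (e.g. w1 R w1).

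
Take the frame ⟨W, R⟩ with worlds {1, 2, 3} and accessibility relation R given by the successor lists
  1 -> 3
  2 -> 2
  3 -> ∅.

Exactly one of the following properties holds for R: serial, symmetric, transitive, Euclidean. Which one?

transitive

Serial: no — 3 has no R-successor.
Symmetric: no — 1 R 3 but not 3 R 1.
Transitive: yes — every two-step R-path is closed by a direct edge.
Euclidean: no — 1 R 3 and 1 R 3, but not 3 R 3.
Only transitive holds.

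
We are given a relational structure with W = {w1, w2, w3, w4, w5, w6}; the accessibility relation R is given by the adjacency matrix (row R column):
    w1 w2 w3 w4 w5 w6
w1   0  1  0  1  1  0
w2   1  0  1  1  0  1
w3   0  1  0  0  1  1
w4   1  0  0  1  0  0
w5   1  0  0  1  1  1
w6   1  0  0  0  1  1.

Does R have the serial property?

Yes

Serial: yes — every world has a successor (e.g. w1 R w2).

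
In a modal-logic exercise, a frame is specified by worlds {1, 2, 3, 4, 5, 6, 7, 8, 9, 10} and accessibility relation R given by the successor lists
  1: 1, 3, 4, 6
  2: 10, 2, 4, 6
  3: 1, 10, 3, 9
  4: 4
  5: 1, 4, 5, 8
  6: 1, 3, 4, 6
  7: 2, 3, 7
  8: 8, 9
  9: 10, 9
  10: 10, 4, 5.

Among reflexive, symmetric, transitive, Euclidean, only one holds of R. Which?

Reflexive: yes — every world is R-related to itself.
Symmetric: no — 1 R 4 but not 4 R 1.
Transitive: no — 1 R 3 and 3 R 10, but not 1 R 10.
Euclidean: no — 1 R 3 and 1 R 4, but not 3 R 4.
Only reflexive holds.

reflexive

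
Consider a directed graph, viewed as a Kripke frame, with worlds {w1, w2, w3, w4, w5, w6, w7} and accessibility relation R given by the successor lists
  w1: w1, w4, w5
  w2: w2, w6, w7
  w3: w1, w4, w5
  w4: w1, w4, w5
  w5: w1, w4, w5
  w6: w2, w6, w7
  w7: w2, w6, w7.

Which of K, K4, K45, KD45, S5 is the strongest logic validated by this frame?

Transitive (axiom 4): yes — every two-step R-path is closed by a direct edge.
Euclidean (axiom 5): yes — any two successors of a common world are R-related.
Serial (axiom D): yes — every world has a successor (e.g. w1 R w1).
Reflexive (axiom T): no — w3 is not related to itself.
So F validates K, K4, K45, KD45; S5 would additionally require R to be reflexive. The strongest is KD45.

KD45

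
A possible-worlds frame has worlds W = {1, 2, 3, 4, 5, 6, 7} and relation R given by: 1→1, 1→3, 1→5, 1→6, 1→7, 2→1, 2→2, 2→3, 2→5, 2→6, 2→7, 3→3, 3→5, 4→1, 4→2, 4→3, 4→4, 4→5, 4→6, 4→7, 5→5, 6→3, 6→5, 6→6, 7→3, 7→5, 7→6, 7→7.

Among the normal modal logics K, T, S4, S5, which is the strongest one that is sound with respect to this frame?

S4

Reflexive (axiom T): yes — every world is R-related to itself.
Transitive (axiom 4): yes — every two-step R-path is closed by a direct edge.
Euclidean (axiom 5): no — 1 R 3 and 1 R 6, but not 3 R 6.
So F validates K, T, S4; S5 would additionally require R to be Euclidean. The strongest is S4.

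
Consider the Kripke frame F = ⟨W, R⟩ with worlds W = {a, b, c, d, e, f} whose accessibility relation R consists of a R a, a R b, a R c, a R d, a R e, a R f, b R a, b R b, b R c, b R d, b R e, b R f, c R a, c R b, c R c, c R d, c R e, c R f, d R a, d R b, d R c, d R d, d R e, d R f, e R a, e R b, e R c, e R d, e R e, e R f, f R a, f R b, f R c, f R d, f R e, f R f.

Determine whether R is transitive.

Transitive: yes — every two-step R-path is closed by a direct edge.

Yes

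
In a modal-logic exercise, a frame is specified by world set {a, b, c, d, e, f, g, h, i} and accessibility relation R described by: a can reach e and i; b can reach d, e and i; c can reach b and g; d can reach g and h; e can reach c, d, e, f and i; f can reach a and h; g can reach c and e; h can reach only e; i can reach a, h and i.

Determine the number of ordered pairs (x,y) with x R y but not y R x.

Enumerating: (a,e), (b,d), (b,e), (b,i), (c,b), (d,g), (d,h), (e,c), (e,d), (e,f), (e,i), (f,a), (f,h), (g,e), (h,e), (i,h).

16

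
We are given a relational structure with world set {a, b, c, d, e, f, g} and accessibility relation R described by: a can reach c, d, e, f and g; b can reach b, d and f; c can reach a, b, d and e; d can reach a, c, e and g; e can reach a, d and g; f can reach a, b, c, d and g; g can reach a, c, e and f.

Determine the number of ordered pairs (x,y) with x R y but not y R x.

Enumerating: (b,d), (c,b), (c,e), (d,g), (f,c), (f,d), (g,c).

7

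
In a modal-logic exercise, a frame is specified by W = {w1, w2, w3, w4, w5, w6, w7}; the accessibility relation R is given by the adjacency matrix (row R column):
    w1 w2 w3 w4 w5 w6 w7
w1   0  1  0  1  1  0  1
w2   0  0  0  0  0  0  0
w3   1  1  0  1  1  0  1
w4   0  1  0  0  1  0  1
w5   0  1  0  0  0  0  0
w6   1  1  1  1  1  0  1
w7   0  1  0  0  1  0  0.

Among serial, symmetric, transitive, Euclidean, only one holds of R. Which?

transitive

Serial: no — w2 has no R-successor.
Symmetric: no — w1 R w2 but not w2 R w1.
Transitive: yes — every two-step R-path is closed by a direct edge.
Euclidean: no — w1 R w2 and w1 R w4, but not w2 R w4.
Only transitive holds.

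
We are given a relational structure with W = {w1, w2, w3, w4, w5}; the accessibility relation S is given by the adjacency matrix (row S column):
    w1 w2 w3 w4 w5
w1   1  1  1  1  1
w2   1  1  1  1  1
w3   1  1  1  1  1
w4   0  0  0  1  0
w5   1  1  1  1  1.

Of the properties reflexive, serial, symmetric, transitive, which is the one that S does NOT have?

symmetric

Reflexive: yes — every world is S-related to itself.
Serial: yes — every world has a successor (e.g. w1 S w1).
Symmetric: no — w1 S w4 but not w4 S w1.
Transitive: yes — every two-step S-path is closed by a direct edge.
Only symmetric fails.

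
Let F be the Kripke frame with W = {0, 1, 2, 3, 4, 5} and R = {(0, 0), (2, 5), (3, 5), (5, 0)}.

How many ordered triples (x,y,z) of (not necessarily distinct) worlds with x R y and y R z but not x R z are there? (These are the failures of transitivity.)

2

Enumerating: (2,5,0), (3,5,0).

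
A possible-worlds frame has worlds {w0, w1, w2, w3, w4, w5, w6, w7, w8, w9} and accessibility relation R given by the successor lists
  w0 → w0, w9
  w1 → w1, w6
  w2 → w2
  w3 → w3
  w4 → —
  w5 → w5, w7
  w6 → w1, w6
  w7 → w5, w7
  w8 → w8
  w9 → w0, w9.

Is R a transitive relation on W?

Yes

Transitive: yes — every two-step R-path is closed by a direct edge.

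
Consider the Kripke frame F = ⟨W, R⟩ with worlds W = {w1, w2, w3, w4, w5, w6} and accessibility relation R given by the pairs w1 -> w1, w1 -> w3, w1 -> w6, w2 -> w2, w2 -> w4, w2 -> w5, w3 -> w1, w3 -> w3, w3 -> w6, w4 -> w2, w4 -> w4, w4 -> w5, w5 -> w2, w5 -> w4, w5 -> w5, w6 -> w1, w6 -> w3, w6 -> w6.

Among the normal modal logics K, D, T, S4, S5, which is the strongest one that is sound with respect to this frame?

S5

Serial (axiom D): yes — every world has a successor (e.g. w1 R w1).
Reflexive (axiom T): yes — every world is R-related to itself.
Transitive (axiom 4): yes — every two-step R-path is closed by a direct edge.
Euclidean (axiom 5): yes — any two successors of a common world are R-related.
So F validates K, D, T, S4, S5. The strongest is S5.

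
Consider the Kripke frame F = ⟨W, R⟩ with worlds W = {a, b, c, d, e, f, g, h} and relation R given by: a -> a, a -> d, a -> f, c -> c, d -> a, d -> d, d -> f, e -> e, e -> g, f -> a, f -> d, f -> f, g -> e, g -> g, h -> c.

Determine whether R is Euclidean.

Euclidean: yes — any two successors of a common world are R-related.

Yes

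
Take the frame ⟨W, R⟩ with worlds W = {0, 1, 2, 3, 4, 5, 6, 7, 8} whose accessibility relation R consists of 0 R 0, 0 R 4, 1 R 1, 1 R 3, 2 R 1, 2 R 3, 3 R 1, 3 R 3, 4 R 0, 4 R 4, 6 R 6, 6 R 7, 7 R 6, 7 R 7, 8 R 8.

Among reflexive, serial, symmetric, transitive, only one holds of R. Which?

Reflexive: no — 2 is not related to itself.
Serial: no — 5 has no R-successor.
Symmetric: no — 2 R 1 but not 1 R 2.
Transitive: yes — every two-step R-path is closed by a direct edge.
Only transitive holds.

transitive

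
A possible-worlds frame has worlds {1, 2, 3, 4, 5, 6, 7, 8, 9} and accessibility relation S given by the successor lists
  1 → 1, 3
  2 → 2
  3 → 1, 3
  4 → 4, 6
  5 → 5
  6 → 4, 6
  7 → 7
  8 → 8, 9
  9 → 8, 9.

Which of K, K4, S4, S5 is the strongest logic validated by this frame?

S5

Transitive (axiom 4): yes — every two-step S-path is closed by a direct edge.
Reflexive (axiom T): yes — every world is S-related to itself.
Euclidean (axiom 5): yes — any two successors of a common world are S-related.
So F validates K, K4, S4, S5. The strongest is S5.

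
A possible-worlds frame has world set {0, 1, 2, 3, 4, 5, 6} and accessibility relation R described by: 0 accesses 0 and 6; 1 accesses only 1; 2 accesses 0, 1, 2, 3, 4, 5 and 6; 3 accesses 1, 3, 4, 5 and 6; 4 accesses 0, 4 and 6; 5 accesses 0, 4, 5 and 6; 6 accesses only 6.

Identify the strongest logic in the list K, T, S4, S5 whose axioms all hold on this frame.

T

Reflexive (axiom T): yes — every world is R-related to itself.
Transitive (axiom 4): no — 3 R 4 and 4 R 0, but not 3 R 0.
Euclidean (axiom 5): no — 2 R 0 and 2 R 1, but not 0 R 1.
So F validates K, T; S4 would additionally require R to be transitive. The strongest is T.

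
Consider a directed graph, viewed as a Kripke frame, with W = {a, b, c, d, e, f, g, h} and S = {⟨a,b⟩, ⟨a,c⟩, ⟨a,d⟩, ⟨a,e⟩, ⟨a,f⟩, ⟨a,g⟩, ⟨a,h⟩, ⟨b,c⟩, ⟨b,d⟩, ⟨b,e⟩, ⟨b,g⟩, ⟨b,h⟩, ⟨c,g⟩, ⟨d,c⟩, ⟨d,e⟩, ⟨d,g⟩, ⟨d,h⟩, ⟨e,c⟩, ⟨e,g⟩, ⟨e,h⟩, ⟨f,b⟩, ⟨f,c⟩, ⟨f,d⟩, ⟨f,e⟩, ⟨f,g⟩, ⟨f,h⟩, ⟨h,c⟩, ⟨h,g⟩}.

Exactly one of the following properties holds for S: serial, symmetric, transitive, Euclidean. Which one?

Serial: no — g has no S-successor.
Symmetric: no — a S b but not b S a.
Transitive: yes — every two-step S-path is closed by a direct edge.
Euclidean: no — a S b and a S f, but not b S f.
Only transitive holds.

transitive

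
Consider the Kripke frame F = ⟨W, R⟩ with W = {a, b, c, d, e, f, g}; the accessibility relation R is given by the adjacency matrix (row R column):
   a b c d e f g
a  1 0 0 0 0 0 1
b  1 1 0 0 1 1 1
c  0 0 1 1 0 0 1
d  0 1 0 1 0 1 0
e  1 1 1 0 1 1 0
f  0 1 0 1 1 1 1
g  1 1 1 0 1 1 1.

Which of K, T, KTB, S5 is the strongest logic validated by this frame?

T

Reflexive (axiom T): yes — every world is R-related to itself.
Symmetric (axiom B): no — b R a but not a R b.
Euclidean (axiom 5): no — b R a and b R e, but not a R e.
So F validates K, T; KTB would additionally require R to be symmetric. The strongest is T.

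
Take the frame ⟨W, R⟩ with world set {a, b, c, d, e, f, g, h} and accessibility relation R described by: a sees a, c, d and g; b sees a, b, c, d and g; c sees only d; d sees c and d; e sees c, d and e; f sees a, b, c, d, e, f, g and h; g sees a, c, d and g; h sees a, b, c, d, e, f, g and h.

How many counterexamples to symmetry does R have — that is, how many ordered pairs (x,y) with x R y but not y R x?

Enumerating: (a,c), (a,d), (b,a), (b,c), (b,d), (b,g), (e,c), (e,d), (f,a), (f,b), (f,c), (f,d), … and 10 more.
Total: 22.

22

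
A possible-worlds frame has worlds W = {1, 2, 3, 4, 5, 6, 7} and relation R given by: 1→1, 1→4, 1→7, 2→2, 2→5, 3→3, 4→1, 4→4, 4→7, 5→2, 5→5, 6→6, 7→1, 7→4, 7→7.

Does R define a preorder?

Yes

Reflexive: yes — every world is R-related to itself.
Transitive: yes — every two-step R-path is closed by a direct edge.
So R is a preorder.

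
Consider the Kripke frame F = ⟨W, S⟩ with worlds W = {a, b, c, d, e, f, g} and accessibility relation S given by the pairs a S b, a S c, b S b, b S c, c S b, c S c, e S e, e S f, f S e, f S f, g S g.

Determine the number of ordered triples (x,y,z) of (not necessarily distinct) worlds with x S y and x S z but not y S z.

0

S is Euclidean; there are no such tuples.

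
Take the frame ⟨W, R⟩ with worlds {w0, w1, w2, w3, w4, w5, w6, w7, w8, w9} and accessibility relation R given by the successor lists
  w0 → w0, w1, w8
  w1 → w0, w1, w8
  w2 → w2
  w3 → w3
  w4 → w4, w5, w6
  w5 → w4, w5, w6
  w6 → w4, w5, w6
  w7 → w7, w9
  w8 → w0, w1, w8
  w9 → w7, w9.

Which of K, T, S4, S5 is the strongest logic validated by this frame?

S5

Reflexive (axiom T): yes — every world is R-related to itself.
Transitive (axiom 4): yes — every two-step R-path is closed by a direct edge.
Euclidean (axiom 5): yes — any two successors of a common world are R-related.
So F validates K, T, S4, S5. The strongest is S5.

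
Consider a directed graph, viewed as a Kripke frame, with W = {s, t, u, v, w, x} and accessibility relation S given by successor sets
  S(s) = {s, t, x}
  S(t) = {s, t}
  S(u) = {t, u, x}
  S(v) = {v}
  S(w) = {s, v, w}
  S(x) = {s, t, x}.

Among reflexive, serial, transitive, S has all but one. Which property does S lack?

Reflexive: yes — every world is S-related to itself.
Serial: yes — every world has a successor (e.g. s S s).
Transitive: no — t S s and s S x, but not t S x.
Only transitive fails.

transitive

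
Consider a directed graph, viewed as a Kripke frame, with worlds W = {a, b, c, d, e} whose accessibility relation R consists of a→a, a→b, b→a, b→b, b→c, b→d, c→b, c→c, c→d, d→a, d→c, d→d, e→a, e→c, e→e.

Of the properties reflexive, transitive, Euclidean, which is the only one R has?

Reflexive: yes — every world is R-related to itself.
Transitive: no — a R b and b R c, but not a R c.
Euclidean: no — b R a and b R c, but not a R c.
Only reflexive holds.

reflexive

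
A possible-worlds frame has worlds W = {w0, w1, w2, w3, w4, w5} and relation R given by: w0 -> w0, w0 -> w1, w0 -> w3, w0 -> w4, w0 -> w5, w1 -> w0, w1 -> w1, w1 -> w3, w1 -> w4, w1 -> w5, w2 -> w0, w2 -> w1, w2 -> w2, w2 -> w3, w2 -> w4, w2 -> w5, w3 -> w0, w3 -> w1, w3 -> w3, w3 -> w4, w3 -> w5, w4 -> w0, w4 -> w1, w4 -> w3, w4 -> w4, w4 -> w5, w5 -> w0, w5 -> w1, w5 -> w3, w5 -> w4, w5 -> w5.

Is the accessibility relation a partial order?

No

Reflexive: yes — every world is R-related to itself.
Transitive: yes — every two-step R-path is closed by a direct edge.
Antisymmetric: no — w0 R w1 and w1 R w0 with w0 ≠ w1.
So R is not a partial order.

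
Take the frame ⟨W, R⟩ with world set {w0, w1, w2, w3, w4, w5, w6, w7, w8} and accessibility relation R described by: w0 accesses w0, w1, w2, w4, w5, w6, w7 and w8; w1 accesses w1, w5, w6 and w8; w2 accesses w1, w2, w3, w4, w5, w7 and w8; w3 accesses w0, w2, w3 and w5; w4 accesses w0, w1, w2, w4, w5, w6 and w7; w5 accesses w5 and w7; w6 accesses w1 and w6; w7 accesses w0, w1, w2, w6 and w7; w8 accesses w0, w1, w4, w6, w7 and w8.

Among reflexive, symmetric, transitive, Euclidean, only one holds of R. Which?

reflexive

Reflexive: yes — every world is R-related to itself.
Symmetric: no — w0 R w1 but not w1 R w0.
Transitive: no — w0 R w2 and w2 R w3, but not w0 R w3.
Euclidean: no — w0 R w1 and w0 R w2, but not w1 R w2.
Only reflexive holds.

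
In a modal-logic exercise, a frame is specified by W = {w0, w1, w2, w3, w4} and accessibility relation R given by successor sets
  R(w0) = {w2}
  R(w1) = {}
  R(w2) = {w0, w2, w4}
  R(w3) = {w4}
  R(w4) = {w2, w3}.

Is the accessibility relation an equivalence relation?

Reflexive: no — w0 is not related to itself.
Symmetric: yes — every pair in R has its reverse in R.
Transitive: no — w0 R w2 and w2 R w4, but not w0 R w4.
So R is not an equivalence relation.

No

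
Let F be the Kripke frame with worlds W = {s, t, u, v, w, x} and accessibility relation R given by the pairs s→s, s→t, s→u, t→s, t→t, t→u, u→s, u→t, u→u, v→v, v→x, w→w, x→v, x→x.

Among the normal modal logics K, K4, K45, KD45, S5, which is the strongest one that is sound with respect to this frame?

S5

Transitive (axiom 4): yes — every two-step R-path is closed by a direct edge.
Euclidean (axiom 5): yes — any two successors of a common world are R-related.
Serial (axiom D): yes — every world has a successor (e.g. s R s).
Reflexive (axiom T): yes — every world is R-related to itself.
So F validates K, K4, K45, KD45, S5. The strongest is S5.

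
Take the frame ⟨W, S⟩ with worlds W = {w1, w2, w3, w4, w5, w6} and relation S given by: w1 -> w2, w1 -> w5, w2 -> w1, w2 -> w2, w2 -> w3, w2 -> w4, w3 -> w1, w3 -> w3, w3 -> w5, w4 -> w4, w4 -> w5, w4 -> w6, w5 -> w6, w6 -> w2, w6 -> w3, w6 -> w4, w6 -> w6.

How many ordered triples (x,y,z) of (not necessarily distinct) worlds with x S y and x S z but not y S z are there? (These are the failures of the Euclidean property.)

Enumerating: (w1,w2,w5), (w1,w5,w2), (w1,w5,w5), (w2,w1,w1), (w2,w1,w3), (w2,w1,w4), (w2,w3,w2), (w2,w3,w4), (w2,w4,w1), (w2,w4,w2), (w2,w4,w3), (w3,w1,w1), … and 13 more.
Total: 25.

25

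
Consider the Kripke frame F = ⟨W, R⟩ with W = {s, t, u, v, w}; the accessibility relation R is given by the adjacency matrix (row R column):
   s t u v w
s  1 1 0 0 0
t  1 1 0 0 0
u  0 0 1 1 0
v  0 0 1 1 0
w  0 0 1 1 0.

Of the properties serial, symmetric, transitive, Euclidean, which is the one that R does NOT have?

Serial: yes — every world has a successor (e.g. s R s).
Symmetric: no — w R u but not u R w.
Transitive: yes — every two-step R-path is closed by a direct edge.
Euclidean: yes — any two successors of a common world are R-related.
Only symmetric fails.

symmetric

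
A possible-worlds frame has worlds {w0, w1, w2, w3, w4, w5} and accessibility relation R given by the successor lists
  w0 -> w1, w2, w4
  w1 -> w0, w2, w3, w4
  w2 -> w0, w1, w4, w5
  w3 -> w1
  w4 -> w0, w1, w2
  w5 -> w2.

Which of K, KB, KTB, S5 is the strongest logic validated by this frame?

Symmetric (axiom B): yes — every pair in R has its reverse in R.
Reflexive (axiom T): no — w0 is not related to itself.
Euclidean (axiom 5): no — w1 R w0 and w1 R w3, but not w0 R w3.
So F validates K, KB; KTB would additionally require R to be reflexive. The strongest is KB.

KB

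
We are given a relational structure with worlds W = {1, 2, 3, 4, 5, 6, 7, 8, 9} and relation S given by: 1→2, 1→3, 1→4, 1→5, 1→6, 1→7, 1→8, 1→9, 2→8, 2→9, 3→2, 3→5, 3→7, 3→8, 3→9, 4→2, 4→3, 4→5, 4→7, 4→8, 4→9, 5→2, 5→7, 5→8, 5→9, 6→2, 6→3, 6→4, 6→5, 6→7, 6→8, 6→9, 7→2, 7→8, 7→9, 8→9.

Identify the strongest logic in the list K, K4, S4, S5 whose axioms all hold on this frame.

K4

Transitive (axiom 4): yes — every two-step S-path is closed by a direct edge.
Reflexive (axiom T): no — 1 is not related to itself.
Euclidean (axiom 5): no — 1 S 2 and 1 S 3, but not 2 S 3.
So F validates K, K4; S4 would additionally require S to be reflexive. The strongest is K4.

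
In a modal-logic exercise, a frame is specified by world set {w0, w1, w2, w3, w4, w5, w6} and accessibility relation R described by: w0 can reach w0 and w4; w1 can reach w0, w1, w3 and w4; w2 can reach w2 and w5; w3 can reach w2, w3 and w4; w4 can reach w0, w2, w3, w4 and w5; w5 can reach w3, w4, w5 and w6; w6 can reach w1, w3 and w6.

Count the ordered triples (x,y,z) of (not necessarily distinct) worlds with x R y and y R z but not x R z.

Enumerating: (w0,w4,w2), (w0,w4,w3), (w0,w4,w5), (w1,w3,w2), (w1,w4,w2), (w1,w4,w5), (w2,w5,w3), (w2,w5,w4), (w2,w5,w6), (w3,w2,w5), (w3,w4,w0), (w3,w4,w5), … and 9 more.
Total: 21.

21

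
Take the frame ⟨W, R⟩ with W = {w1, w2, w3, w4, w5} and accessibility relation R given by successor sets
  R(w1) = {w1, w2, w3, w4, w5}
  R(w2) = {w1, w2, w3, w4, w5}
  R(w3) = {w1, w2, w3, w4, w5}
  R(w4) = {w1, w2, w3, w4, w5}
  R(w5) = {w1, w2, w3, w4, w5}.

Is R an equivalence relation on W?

Yes

Reflexive: yes — every world is R-related to itself.
Symmetric: yes — every pair in R has its reverse in R.
Transitive: yes — every two-step R-path is closed by a direct edge.
So R is an equivalence relation.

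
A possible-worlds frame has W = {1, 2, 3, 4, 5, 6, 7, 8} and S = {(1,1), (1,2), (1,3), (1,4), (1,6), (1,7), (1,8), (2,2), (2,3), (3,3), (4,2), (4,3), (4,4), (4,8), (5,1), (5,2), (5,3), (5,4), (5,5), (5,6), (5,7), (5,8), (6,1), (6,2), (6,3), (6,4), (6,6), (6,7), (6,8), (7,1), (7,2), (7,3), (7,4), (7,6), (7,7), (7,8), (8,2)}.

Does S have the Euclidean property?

No

Euclidean: no — 1 S 2 and 1 S 4, but not 2 S 4.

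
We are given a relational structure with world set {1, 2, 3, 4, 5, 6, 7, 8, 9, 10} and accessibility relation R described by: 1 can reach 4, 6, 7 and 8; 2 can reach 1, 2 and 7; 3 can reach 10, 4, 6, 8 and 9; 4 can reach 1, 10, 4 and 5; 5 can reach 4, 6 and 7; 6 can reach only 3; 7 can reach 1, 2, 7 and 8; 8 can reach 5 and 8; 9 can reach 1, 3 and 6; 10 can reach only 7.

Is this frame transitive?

No

Transitive: no — 1 R 4 and 4 R 10, but not 1 R 10.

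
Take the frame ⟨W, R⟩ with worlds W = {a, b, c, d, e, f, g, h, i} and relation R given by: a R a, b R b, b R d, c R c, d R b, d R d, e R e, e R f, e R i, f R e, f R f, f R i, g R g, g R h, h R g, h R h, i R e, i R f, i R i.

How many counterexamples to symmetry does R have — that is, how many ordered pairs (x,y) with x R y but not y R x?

0

R is symmetric; there are no such tuples.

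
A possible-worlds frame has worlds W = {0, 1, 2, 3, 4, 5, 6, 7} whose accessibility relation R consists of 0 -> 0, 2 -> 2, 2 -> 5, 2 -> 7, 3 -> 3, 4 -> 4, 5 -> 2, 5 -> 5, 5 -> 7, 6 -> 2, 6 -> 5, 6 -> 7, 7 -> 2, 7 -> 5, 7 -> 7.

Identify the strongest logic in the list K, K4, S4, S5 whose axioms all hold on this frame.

Transitive (axiom 4): yes — every two-step R-path is closed by a direct edge.
Reflexive (axiom T): no — 1 is not related to itself.
Euclidean (axiom 5): yes — any two successors of a common world are R-related.
So F validates K, K4; S4 would additionally require R to be reflexive. The strongest is K4.

K4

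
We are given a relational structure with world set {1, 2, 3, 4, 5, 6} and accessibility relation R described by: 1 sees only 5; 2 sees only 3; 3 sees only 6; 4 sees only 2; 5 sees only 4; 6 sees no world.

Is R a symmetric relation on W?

Symmetric: no — 1 R 5 but not 5 R 1.

No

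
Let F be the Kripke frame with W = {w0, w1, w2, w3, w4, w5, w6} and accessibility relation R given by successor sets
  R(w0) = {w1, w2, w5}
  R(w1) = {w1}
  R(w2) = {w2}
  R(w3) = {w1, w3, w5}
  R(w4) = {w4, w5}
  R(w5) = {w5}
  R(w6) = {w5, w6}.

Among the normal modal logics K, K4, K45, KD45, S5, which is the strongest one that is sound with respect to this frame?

Transitive (axiom 4): yes — every two-step R-path is closed by a direct edge.
Euclidean (axiom 5): no — w0 R w1 and w0 R w2, but not w1 R w2.
Serial (axiom D): yes — every world has a successor (e.g. w0 R w1).
Reflexive (axiom T): no — w0 is not related to itself.
So F validates K, K4; K45 would additionally require R to be Euclidean. The strongest is K4.

K4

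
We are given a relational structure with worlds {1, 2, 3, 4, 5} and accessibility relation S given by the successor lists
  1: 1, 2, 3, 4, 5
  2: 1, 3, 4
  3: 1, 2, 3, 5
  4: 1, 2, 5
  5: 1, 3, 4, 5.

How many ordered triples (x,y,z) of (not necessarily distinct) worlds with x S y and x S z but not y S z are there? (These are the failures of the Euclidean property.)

Enumerating: (1,2,2), (1,2,5), (1,3,4), (1,4,3), (1,4,4), (1,5,2), (2,3,4), (2,4,3), (2,4,4), (3,2,2), (3,2,5), (3,5,2), (4,2,2), (4,2,5), (4,5,2), (5,3,4), (5,4,3), (5,4,4).

18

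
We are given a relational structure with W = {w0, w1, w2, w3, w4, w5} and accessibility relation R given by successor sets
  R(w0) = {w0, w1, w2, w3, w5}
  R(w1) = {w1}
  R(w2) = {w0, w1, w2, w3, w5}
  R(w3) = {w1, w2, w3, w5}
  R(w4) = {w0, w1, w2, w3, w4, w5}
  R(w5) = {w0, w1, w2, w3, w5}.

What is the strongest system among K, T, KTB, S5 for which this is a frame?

Reflexive (axiom T): yes — every world is R-related to itself.
Symmetric (axiom B): no — w0 R w1 but not w1 R w0.
Euclidean (axiom 5): no — w0 R w1 and w0 R w2, but not w1 R w2.
So F validates K, T; KTB would additionally require R to be symmetric. The strongest is T.

T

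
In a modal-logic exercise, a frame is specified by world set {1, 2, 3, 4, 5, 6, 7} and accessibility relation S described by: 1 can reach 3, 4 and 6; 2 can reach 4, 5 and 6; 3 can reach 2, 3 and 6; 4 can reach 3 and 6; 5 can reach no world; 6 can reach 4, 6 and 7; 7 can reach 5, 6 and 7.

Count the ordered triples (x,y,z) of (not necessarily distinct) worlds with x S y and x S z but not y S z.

Enumerating: (1,3,4), (1,4,4), (1,6,3), (2,4,4), (2,4,5), (2,5,4), (2,5,5), (2,5,6), (2,6,5), (3,2,2), (3,2,3), (3,6,2), … and 9 more.
Total: 21.

21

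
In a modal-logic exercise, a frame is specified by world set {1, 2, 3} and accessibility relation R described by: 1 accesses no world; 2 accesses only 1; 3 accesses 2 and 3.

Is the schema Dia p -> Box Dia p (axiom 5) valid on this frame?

No

Axiom 5 corresponds to the accessibility relation being Euclidean.
Euclidean: no — 2 R 1 and 2 R 1, but not 1 R 1.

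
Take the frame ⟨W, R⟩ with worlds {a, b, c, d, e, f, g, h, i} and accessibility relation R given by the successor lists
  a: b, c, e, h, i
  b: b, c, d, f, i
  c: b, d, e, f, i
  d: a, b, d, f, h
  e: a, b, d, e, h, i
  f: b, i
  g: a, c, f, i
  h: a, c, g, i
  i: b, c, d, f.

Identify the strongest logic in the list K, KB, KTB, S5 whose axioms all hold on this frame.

Symmetric (axiom B): no — a R b but not b R a.
Reflexive (axiom T): no — a is not related to itself.
Euclidean (axiom 5): no — a R b and a R e, but not b R e.
So F validates K; KB would additionally require R to be symmetric. The strongest is K.

K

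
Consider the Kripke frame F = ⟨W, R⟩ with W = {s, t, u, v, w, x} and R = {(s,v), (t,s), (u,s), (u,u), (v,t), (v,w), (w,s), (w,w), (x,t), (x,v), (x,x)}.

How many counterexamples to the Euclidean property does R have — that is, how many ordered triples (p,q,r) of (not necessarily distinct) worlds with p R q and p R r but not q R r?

14

Enumerating: (s,v,v), (t,s,s), (u,s,s), (u,s,u), (v,t,t), (v,t,w), (v,w,t), (w,s,s), (w,s,w), (x,t,t), (x,t,v), (x,t,x), (x,v,v), (x,v,x).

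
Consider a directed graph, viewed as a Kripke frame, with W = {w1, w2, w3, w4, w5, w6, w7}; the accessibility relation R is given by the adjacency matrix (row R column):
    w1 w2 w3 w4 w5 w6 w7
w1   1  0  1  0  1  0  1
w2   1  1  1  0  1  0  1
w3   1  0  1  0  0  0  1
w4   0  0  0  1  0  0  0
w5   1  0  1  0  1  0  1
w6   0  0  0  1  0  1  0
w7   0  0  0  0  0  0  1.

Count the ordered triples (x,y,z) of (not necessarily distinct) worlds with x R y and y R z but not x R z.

Enumerating: (w3,w1,w5).

1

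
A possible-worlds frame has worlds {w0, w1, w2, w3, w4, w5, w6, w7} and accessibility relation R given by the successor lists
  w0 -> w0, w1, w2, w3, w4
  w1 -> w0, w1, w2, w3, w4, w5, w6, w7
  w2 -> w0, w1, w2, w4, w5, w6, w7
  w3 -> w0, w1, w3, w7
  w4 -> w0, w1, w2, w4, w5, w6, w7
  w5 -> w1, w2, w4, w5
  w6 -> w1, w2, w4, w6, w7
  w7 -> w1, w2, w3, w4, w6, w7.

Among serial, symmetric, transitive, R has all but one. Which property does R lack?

transitive

Serial: yes — every world has a successor (e.g. w0 R w0).
Symmetric: yes — every pair in R has its reverse in R.
Transitive: no — w0 R w1 and w1 R w5, but not w0 R w5.
Only transitive fails.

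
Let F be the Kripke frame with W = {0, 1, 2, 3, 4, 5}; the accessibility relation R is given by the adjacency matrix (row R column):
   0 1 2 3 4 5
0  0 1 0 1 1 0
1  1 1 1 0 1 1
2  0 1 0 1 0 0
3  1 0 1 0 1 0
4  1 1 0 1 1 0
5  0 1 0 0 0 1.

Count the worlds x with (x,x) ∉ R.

Enumerating: 0, 2, 3.

3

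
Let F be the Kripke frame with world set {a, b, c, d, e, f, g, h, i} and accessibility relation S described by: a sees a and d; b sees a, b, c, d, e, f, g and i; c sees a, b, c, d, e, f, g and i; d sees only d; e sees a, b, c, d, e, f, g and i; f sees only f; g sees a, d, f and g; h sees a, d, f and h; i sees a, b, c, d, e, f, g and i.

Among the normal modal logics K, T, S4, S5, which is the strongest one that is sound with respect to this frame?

Reflexive (axiom T): yes — every world is S-related to itself.
Transitive (axiom 4): yes — every two-step S-path is closed by a direct edge.
Euclidean (axiom 5): no — b S a and b S c, but not a S c.
So F validates K, T, S4; S5 would additionally require S to be Euclidean. The strongest is S4.

S4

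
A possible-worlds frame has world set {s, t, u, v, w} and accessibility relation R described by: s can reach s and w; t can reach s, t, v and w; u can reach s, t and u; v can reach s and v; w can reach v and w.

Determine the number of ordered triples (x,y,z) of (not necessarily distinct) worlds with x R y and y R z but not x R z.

Enumerating: (s,w,v), (u,s,w), (u,t,v), (u,t,w), (v,s,w), (w,v,s).

6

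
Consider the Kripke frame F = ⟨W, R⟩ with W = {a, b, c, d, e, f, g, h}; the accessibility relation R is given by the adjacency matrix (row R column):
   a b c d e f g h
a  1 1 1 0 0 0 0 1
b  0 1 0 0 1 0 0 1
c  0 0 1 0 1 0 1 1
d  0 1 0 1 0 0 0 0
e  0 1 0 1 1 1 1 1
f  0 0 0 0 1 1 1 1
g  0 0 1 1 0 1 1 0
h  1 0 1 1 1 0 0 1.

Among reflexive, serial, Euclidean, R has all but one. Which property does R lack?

Euclidean

Reflexive: yes — every world is R-related to itself.
Serial: yes — every world has a successor (e.g. a R a).
Euclidean: no — a R b and a R c, but not b R c.
Only Euclidean fails.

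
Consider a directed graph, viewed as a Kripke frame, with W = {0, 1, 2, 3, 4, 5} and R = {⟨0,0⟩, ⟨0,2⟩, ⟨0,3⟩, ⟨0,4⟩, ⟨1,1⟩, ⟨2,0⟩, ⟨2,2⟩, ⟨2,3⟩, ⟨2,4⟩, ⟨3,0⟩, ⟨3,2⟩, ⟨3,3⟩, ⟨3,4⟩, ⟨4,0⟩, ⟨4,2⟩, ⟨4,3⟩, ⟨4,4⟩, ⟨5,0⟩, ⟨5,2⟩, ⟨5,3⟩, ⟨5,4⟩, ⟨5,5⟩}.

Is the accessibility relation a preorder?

Reflexive: yes — every world is R-related to itself.
Transitive: yes — every two-step R-path is closed by a direct edge.
So R is a preorder.

Yes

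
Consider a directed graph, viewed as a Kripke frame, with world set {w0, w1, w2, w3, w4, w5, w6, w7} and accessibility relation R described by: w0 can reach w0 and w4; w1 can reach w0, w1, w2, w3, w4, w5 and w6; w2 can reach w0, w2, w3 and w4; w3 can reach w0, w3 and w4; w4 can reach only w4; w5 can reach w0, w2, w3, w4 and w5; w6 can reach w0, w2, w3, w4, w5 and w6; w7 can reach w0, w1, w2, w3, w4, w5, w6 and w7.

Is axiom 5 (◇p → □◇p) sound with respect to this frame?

No

By correspondence theory, 5 is valid on a frame iff R is Euclidean.
Euclidean: no — w1 R w0 and w1 R w2, but not w0 R w2.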